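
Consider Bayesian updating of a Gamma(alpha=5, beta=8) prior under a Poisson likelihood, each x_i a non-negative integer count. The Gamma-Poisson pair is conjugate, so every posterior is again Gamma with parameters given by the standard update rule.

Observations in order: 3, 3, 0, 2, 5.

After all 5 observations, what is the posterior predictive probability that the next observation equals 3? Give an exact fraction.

32049790981307857041765/292838893988496805462016

obs 1: x=3 → posterior Gamma(8, 9)
obs 2: x=3 → posterior Gamma(11, 10)
obs 3: x=0 → posterior Gamma(11, 11)
obs 4: x=2 → posterior Gamma(13, 12)
obs 5: x=5 → posterior Gamma(18, 13)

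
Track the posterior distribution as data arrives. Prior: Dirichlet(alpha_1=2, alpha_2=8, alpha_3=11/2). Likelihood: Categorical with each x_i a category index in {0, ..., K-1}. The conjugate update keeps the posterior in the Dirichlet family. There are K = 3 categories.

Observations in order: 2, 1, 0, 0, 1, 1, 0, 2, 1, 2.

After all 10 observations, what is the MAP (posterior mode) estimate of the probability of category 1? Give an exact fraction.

22/45

obs 1: x=2 → posterior Dirichlet(2, 8, 13/2)
obs 2: x=1 → posterior Dirichlet(2, 9, 13/2)
obs 3: x=0 → posterior Dirichlet(3, 9, 13/2)
obs 4: x=0 → posterior Dirichlet(4, 9, 13/2)
obs 5: x=1 → posterior Dirichlet(4, 10, 13/2)
obs 6: x=1 → posterior Dirichlet(4, 11, 13/2)
obs 7: x=0 → posterior Dirichlet(5, 11, 13/2)
obs 8: x=2 → posterior Dirichlet(5, 11, 15/2)
obs 9: x=1 → posterior Dirichlet(5, 12, 15/2)
obs 10: x=2 → posterior Dirichlet(5, 12, 17/2)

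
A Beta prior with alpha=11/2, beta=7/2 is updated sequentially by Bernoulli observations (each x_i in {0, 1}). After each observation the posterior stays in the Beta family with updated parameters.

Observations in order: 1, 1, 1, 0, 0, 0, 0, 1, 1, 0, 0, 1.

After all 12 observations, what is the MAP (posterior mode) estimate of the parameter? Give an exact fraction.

obs 1: x=1 → posterior Beta(13/2, 7/2)
obs 2: x=1 → posterior Beta(15/2, 7/2)
obs 3: x=1 → posterior Beta(17/2, 7/2)
obs 4: x=0 → posterior Beta(17/2, 9/2)
obs 5: x=0 → posterior Beta(17/2, 11/2)
obs 6: x=0 → posterior Beta(17/2, 13/2)
obs 7: x=0 → posterior Beta(17/2, 15/2)
obs 8: x=1 → posterior Beta(19/2, 15/2)
obs 9: x=1 → posterior Beta(21/2, 15/2)
obs 10: x=0 → posterior Beta(21/2, 17/2)
obs 11: x=0 → posterior Beta(21/2, 19/2)
obs 12: x=1 → posterior Beta(23/2, 19/2)

21/38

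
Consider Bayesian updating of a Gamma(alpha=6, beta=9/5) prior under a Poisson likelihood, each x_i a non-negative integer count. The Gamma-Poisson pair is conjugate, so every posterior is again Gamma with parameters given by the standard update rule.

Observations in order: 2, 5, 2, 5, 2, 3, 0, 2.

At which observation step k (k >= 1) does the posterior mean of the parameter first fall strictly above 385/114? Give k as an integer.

obs 1: x=2 → posterior Gamma(8, 14/5)
obs 2: x=5 → posterior Gamma(13, 19/5)
obs 3: x=2 → posterior Gamma(15, 24/5)
obs 4: x=5 → posterior Gamma(20, 29/5)
obs 5: x=2 → posterior Gamma(22, 34/5)
obs 6: x=3 → posterior Gamma(25, 39/5)
obs 7: x=0 → posterior Gamma(25, 44/5)
obs 8: x=2 → posterior Gamma(27, 49/5)

k = 2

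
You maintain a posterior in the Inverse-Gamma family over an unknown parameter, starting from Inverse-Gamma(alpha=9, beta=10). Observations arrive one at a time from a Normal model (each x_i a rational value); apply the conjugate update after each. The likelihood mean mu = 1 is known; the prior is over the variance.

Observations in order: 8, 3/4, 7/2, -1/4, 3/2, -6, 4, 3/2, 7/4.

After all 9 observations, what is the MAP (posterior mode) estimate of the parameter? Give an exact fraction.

obs 1: x=8 → posterior Inverse-Gamma(19/2, 69/2)
obs 2: x=3/4 → posterior Inverse-Gamma(10, 1105/32)
obs 3: x=7/2 → posterior Inverse-Gamma(21/2, 1205/32)
obs 4: x=-1/4 → posterior Inverse-Gamma(11, 615/16)
obs 5: x=3/2 → posterior Inverse-Gamma(23/2, 617/16)
obs 6: x=-6 → posterior Inverse-Gamma(12, 1009/16)
obs 7: x=4 → posterior Inverse-Gamma(25/2, 1081/16)
obs 8: x=3/2 → posterior Inverse-Gamma(13, 1083/16)
obs 9: x=7/4 → posterior Inverse-Gamma(27/2, 2175/32)

75/16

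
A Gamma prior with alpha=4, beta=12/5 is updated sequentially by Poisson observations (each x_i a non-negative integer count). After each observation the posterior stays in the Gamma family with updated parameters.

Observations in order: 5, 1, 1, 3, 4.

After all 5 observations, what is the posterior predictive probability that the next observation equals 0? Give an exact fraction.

obs 1: x=5 → posterior Gamma(9, 17/5)
obs 2: x=1 → posterior Gamma(10, 22/5)
obs 3: x=1 → posterior Gamma(11, 27/5)
obs 4: x=3 → posterior Gamma(14, 32/5)
obs 5: x=4 → posterior Gamma(18, 37/5)

16890053810563300749953435929/165381614442044595841154678784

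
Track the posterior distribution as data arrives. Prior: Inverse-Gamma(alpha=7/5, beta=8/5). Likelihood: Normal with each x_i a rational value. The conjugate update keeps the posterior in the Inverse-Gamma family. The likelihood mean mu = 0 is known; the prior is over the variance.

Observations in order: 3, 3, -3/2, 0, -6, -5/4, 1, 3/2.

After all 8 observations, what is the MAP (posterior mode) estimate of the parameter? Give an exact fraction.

5141/1024

obs 1: x=3 → posterior Inverse-Gamma(19/10, 61/10)
obs 2: x=3 → posterior Inverse-Gamma(12/5, 53/5)
obs 3: x=-3/2 → posterior Inverse-Gamma(29/10, 469/40)
obs 4: x=0 → posterior Inverse-Gamma(17/5, 469/40)
obs 5: x=-6 → posterior Inverse-Gamma(39/10, 1189/40)
obs 6: x=-5/4 → posterior Inverse-Gamma(22/5, 4881/160)
obs 7: x=1 → posterior Inverse-Gamma(49/10, 4961/160)
obs 8: x=3/2 → posterior Inverse-Gamma(27/5, 5141/160)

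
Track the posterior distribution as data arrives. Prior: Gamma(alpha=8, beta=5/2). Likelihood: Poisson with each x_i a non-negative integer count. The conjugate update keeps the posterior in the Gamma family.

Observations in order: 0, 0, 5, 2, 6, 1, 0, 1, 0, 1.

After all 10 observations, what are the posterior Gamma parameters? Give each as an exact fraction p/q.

obs 1: x=0 → posterior Gamma(8, 7/2)
obs 2: x=0 → posterior Gamma(8, 9/2)
obs 3: x=5 → posterior Gamma(13, 11/2)
obs 4: x=2 → posterior Gamma(15, 13/2)
obs 5: x=6 → posterior Gamma(21, 15/2)
obs 6: x=1 → posterior Gamma(22, 17/2)
obs 7: x=0 → posterior Gamma(22, 19/2)
obs 8: x=1 → posterior Gamma(23, 21/2)
obs 9: x=0 → posterior Gamma(23, 23/2)
obs 10: x=1 → posterior Gamma(24, 25/2)

alpha=24, beta=25/2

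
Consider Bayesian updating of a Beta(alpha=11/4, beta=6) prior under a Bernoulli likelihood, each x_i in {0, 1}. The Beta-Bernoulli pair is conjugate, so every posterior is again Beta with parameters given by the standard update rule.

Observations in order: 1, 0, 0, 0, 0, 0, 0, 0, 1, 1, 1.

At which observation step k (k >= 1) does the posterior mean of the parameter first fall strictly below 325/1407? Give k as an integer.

k = 8

obs 1: x=1 → posterior Beta(15/4, 6)
obs 2: x=0 → posterior Beta(15/4, 7)
obs 3: x=0 → posterior Beta(15/4, 8)
obs 4: x=0 → posterior Beta(15/4, 9)
obs 5: x=0 → posterior Beta(15/4, 10)
obs 6: x=0 → posterior Beta(15/4, 11)
obs 7: x=0 → posterior Beta(15/4, 12)
obs 8: x=0 → posterior Beta(15/4, 13)
obs 9: x=1 → posterior Beta(19/4, 13)
obs 10: x=1 → posterior Beta(23/4, 13)
obs 11: x=1 → posterior Beta(27/4, 13)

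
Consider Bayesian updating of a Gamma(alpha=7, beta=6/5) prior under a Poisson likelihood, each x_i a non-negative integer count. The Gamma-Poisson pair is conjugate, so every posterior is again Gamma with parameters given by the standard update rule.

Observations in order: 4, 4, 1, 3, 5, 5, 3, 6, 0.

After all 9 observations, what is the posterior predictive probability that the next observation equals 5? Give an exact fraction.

7330249856290681074966462155425884169923503690431434772721788080036815625/53079537484175771375055975412233706563688446586269409477661614456199708672

obs 1: x=4 → posterior Gamma(11, 11/5)
obs 2: x=4 → posterior Gamma(15, 16/5)
obs 3: x=1 → posterior Gamma(16, 21/5)
obs 4: x=3 → posterior Gamma(19, 26/5)
obs 5: x=5 → posterior Gamma(24, 31/5)
obs 6: x=5 → posterior Gamma(29, 36/5)
obs 7: x=3 → posterior Gamma(32, 41/5)
obs 8: x=6 → posterior Gamma(38, 46/5)
obs 9: x=0 → posterior Gamma(38, 51/5)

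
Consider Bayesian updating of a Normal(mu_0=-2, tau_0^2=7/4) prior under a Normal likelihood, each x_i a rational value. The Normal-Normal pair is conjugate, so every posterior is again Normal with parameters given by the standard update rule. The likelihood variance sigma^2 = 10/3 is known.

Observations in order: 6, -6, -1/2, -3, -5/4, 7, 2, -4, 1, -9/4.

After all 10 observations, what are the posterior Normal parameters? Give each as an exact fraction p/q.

obs 1: x=6 → posterior Normal(46/61, 70/61)
obs 2: x=-6 → posterior Normal(-40/41, 35/41)
obs 3: x=-1/2 → posterior Normal(-181/206, 70/103)
obs 4: x=-3 → posterior Normal(-307/248, 35/62)
obs 5: x=-5/4 → posterior Normal(-719/580, 14/29)
obs 6: x=7 → posterior Normal(-131/664, 35/83)
obs 7: x=2 → posterior Normal(37/748, 70/187)
obs 8: x=-4 → posterior Normal(-23/64, 35/104)
obs 9: x=1 → posterior Normal(-215/916, 70/229)
obs 10: x=-9/4 → posterior Normal(-101/250, 7/25)

mu_0=-101/250, tau_0^2=7/25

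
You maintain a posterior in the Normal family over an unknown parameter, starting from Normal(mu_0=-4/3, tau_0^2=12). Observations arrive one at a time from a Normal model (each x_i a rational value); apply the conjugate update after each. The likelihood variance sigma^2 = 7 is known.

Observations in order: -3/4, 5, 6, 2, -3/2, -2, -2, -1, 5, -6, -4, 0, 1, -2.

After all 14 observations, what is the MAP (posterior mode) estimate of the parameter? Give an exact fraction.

obs 1: x=-3/4 → posterior Normal(-55/57, 84/19)
obs 2: x=5 → posterior Normal(125/93, 84/31)
obs 3: x=6 → posterior Normal(341/129, 84/43)
obs 4: x=2 → posterior Normal(413/165, 84/55)
obs 5: x=-3/2 → posterior Normal(359/201, 84/67)
obs 6: x=-2 → posterior Normal(287/237, 84/79)
obs 7: x=-2 → posterior Normal(215/273, 12/13)
obs 8: x=-1 → posterior Normal(179/309, 84/103)
obs 9: x=5 → posterior Normal(359/345, 84/115)
obs 10: x=-6 → posterior Normal(143/381, 84/127)
obs 11: x=-4 → posterior Normal(-1/417, 84/139)
obs 12: x=0 → posterior Normal(-1/453, 84/151)
obs 13: x=1 → posterior Normal(35/489, 84/163)
obs 14: x=-2 → posterior Normal(-37/525, 12/25)

-37/525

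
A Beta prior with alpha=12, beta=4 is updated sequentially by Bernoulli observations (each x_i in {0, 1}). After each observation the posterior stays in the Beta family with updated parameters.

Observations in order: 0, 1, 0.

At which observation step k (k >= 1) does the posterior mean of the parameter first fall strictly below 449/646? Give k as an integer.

obs 1: x=0 → posterior Beta(12, 5)
obs 2: x=1 → posterior Beta(13, 5)
obs 3: x=0 → posterior Beta(13, 6)

k = 3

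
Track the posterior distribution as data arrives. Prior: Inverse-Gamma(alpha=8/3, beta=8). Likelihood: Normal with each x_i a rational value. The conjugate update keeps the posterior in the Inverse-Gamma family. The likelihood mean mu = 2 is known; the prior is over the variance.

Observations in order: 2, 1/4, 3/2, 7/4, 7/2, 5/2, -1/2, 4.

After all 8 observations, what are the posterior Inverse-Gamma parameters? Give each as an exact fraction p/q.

alpha=20/3, beta=257/16

obs 1: x=2 → posterior Inverse-Gamma(19/6, 8)
obs 2: x=1/4 → posterior Inverse-Gamma(11/3, 305/32)
obs 3: x=3/2 → posterior Inverse-Gamma(25/6, 309/32)
obs 4: x=7/4 → posterior Inverse-Gamma(14/3, 155/16)
obs 5: x=7/2 → posterior Inverse-Gamma(31/6, 173/16)
obs 6: x=5/2 → posterior Inverse-Gamma(17/3, 175/16)
obs 7: x=-1/2 → posterior Inverse-Gamma(37/6, 225/16)
obs 8: x=4 → posterior Inverse-Gamma(20/3, 257/16)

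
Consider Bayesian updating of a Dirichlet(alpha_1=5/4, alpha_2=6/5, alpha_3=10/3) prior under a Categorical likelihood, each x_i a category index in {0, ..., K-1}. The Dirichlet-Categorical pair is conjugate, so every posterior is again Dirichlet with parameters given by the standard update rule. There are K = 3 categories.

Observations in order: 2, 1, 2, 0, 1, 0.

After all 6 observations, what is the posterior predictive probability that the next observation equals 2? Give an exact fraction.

320/707

obs 1: x=2 → posterior Dirichlet(5/4, 6/5, 13/3)
obs 2: x=1 → posterior Dirichlet(5/4, 11/5, 13/3)
obs 3: x=2 → posterior Dirichlet(5/4, 11/5, 16/3)
obs 4: x=0 → posterior Dirichlet(9/4, 11/5, 16/3)
obs 5: x=1 → posterior Dirichlet(9/4, 16/5, 16/3)
obs 6: x=0 → posterior Dirichlet(13/4, 16/5, 16/3)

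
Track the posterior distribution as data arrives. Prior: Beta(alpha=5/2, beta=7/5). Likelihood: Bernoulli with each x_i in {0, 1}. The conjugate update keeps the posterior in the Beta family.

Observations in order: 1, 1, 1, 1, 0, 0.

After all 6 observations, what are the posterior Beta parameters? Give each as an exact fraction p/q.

alpha=13/2, beta=17/5

obs 1: x=1 → posterior Beta(7/2, 7/5)
obs 2: x=1 → posterior Beta(9/2, 7/5)
obs 3: x=1 → posterior Beta(11/2, 7/5)
obs 4: x=1 → posterior Beta(13/2, 7/5)
obs 5: x=0 → posterior Beta(13/2, 12/5)
obs 6: x=0 → posterior Beta(13/2, 17/5)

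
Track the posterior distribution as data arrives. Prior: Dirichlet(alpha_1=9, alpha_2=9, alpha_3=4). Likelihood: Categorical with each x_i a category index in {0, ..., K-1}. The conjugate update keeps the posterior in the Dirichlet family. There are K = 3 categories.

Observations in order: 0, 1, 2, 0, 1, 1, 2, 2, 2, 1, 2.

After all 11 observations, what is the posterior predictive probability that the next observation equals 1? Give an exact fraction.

13/33

obs 1: x=0 → posterior Dirichlet(10, 9, 4)
obs 2: x=1 → posterior Dirichlet(10, 10, 4)
obs 3: x=2 → posterior Dirichlet(10, 10, 5)
obs 4: x=0 → posterior Dirichlet(11, 10, 5)
obs 5: x=1 → posterior Dirichlet(11, 11, 5)
obs 6: x=1 → posterior Dirichlet(11, 12, 5)
obs 7: x=2 → posterior Dirichlet(11, 12, 6)
obs 8: x=2 → posterior Dirichlet(11, 12, 7)
obs 9: x=2 → posterior Dirichlet(11, 12, 8)
obs 10: x=1 → posterior Dirichlet(11, 13, 8)
obs 11: x=2 → posterior Dirichlet(11, 13, 9)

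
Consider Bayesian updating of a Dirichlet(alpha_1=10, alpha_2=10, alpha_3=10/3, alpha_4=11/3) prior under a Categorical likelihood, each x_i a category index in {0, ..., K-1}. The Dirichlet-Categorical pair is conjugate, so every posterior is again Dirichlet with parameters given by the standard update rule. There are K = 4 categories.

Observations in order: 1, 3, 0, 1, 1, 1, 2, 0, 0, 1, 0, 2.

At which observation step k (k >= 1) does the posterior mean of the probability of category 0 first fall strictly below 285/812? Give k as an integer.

obs 1: x=1 → posterior Dirichlet(10, 11, 10/3, 11/3)
obs 2: x=3 → posterior Dirichlet(10, 11, 10/3, 14/3)
obs 3: x=0 → posterior Dirichlet(11, 11, 10/3, 14/3)
obs 4: x=1 → posterior Dirichlet(11, 12, 10/3, 14/3)
obs 5: x=1 → posterior Dirichlet(11, 13, 10/3, 14/3)
obs 6: x=1 → posterior Dirichlet(11, 14, 10/3, 14/3)
obs 7: x=2 → posterior Dirichlet(11, 14, 13/3, 14/3)
obs 8: x=0 → posterior Dirichlet(12, 14, 13/3, 14/3)
obs 9: x=0 → posterior Dirichlet(13, 14, 13/3, 14/3)
obs 10: x=1 → posterior Dirichlet(13, 15, 13/3, 14/3)
obs 11: x=0 → posterior Dirichlet(14, 15, 13/3, 14/3)
obs 12: x=2 → posterior Dirichlet(14, 15, 16/3, 14/3)

k = 2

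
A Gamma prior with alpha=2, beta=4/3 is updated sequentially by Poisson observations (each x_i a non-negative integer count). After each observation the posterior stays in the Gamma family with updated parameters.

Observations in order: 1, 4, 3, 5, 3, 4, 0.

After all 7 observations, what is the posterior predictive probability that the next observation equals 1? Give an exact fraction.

obs 1: x=1 → posterior Gamma(3, 7/3)
obs 2: x=4 → posterior Gamma(7, 10/3)
obs 3: x=3 → posterior Gamma(10, 13/3)
obs 4: x=5 → posterior Gamma(15, 16/3)
obs 5: x=3 → posterior Gamma(18, 19/3)
obs 6: x=4 → posterior Gamma(22, 22/3)
obs 7: x=0 → posterior Gamma(22, 25/3)

187583282240666449069976806640625/962952190018638034427059556581376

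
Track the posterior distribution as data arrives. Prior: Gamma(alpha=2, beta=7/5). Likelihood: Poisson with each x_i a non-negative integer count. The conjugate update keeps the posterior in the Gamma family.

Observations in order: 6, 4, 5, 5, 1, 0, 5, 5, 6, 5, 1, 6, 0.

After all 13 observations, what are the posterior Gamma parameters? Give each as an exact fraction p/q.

alpha=51, beta=72/5

obs 1: x=6 → posterior Gamma(8, 12/5)
obs 2: x=4 → posterior Gamma(12, 17/5)
obs 3: x=5 → posterior Gamma(17, 22/5)
obs 4: x=5 → posterior Gamma(22, 27/5)
obs 5: x=1 → posterior Gamma(23, 32/5)
obs 6: x=0 → posterior Gamma(23, 37/5)
obs 7: x=5 → posterior Gamma(28, 42/5)
obs 8: x=5 → posterior Gamma(33, 47/5)
obs 9: x=6 → posterior Gamma(39, 52/5)
obs 10: x=5 → posterior Gamma(44, 57/5)
obs 11: x=1 → posterior Gamma(45, 62/5)
obs 12: x=6 → posterior Gamma(51, 67/5)
obs 13: x=0 → posterior Gamma(51, 72/5)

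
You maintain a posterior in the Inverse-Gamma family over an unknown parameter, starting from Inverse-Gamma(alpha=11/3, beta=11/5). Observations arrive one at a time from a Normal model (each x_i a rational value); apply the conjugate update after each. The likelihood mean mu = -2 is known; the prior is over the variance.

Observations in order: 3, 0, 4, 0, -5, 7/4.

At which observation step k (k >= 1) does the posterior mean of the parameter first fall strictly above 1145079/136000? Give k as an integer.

obs 1: x=3 → posterior Inverse-Gamma(25/6, 147/10)
obs 2: x=0 → posterior Inverse-Gamma(14/3, 167/10)
obs 3: x=4 → posterior Inverse-Gamma(31/6, 347/10)
obs 4: x=0 → posterior Inverse-Gamma(17/3, 367/10)
obs 5: x=-5 → posterior Inverse-Gamma(37/6, 206/5)
obs 6: x=7/4 → posterior Inverse-Gamma(20/3, 7717/160)

k = 6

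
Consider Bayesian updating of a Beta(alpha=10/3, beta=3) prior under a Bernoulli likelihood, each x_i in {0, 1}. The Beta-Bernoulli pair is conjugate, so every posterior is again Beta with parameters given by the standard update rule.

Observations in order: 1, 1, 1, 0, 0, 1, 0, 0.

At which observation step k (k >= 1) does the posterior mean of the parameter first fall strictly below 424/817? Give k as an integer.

k = 8

obs 1: x=1 → posterior Beta(13/3, 3)
obs 2: x=1 → posterior Beta(16/3, 3)
obs 3: x=1 → posterior Beta(19/3, 3)
obs 4: x=0 → posterior Beta(19/3, 4)
obs 5: x=0 → posterior Beta(19/3, 5)
obs 6: x=1 → posterior Beta(22/3, 5)
obs 7: x=0 → posterior Beta(22/3, 6)
obs 8: x=0 → posterior Beta(22/3, 7)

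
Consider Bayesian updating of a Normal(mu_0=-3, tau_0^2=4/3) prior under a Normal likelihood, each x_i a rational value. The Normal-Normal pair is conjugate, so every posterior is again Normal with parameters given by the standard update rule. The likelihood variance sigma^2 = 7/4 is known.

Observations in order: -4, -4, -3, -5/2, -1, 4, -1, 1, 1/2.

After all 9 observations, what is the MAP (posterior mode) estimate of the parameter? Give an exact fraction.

obs 1: x=-4 → posterior Normal(-127/37, 28/37)
obs 2: x=-4 → posterior Normal(-191/53, 28/53)
obs 3: x=-3 → posterior Normal(-239/69, 28/69)
obs 4: x=-5/2 → posterior Normal(-279/85, 28/85)
obs 5: x=-1 → posterior Normal(-295/101, 28/101)
obs 6: x=4 → posterior Normal(-77/39, 28/117)
obs 7: x=-1 → posterior Normal(-13/7, 4/19)
obs 8: x=1 → posterior Normal(-231/149, 28/149)
obs 9: x=1/2 → posterior Normal(-223/165, 28/165)

-223/165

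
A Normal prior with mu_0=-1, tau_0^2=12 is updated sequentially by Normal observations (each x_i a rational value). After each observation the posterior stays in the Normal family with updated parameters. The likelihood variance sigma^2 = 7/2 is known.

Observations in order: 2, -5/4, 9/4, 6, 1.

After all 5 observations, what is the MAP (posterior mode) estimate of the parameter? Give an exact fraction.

obs 1: x=2 → posterior Normal(41/31, 84/31)
obs 2: x=-5/4 → posterior Normal(1/5, 84/55)
obs 3: x=9/4 → posterior Normal(65/79, 84/79)
obs 4: x=6 → posterior Normal(209/103, 84/103)
obs 5: x=1 → posterior Normal(233/127, 84/127)

233/127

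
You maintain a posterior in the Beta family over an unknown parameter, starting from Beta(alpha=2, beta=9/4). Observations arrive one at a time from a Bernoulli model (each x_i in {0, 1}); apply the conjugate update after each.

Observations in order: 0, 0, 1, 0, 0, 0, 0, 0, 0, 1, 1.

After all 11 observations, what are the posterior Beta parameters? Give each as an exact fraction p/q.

obs 1: x=0 → posterior Beta(2, 13/4)
obs 2: x=0 → posterior Beta(2, 17/4)
obs 3: x=1 → posterior Beta(3, 17/4)
obs 4: x=0 → posterior Beta(3, 21/4)
obs 5: x=0 → posterior Beta(3, 25/4)
obs 6: x=0 → posterior Beta(3, 29/4)
obs 7: x=0 → posterior Beta(3, 33/4)
obs 8: x=0 → posterior Beta(3, 37/4)
obs 9: x=0 → posterior Beta(3, 41/4)
obs 10: x=1 → posterior Beta(4, 41/4)
obs 11: x=1 → posterior Beta(5, 41/4)

alpha=5, beta=41/4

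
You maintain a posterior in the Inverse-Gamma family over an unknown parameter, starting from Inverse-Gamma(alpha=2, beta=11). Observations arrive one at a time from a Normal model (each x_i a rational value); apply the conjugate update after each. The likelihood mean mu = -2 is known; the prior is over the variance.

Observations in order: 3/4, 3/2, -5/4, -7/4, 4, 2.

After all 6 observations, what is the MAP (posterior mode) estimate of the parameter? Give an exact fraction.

1511/192

obs 1: x=3/4 → posterior Inverse-Gamma(5/2, 473/32)
obs 2: x=3/2 → posterior Inverse-Gamma(3, 669/32)
obs 3: x=-5/4 → posterior Inverse-Gamma(7/2, 339/16)
obs 4: x=-7/4 → posterior Inverse-Gamma(4, 679/32)
obs 5: x=4 → posterior Inverse-Gamma(9/2, 1255/32)
obs 6: x=2 → posterior Inverse-Gamma(5, 1511/32)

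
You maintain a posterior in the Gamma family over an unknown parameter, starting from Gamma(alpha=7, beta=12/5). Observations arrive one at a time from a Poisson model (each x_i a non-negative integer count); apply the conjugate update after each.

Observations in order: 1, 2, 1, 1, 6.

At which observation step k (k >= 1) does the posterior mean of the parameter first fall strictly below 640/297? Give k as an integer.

k = 3

obs 1: x=1 → posterior Gamma(8, 17/5)
obs 2: x=2 → posterior Gamma(10, 22/5)
obs 3: x=1 → posterior Gamma(11, 27/5)
obs 4: x=1 → posterior Gamma(12, 32/5)
obs 5: x=6 → posterior Gamma(18, 37/5)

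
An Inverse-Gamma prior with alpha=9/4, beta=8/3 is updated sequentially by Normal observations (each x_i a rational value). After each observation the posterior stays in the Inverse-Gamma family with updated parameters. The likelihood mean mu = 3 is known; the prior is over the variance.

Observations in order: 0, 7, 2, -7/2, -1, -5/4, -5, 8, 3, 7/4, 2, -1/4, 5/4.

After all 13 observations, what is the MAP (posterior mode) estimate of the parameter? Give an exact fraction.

1277/117

obs 1: x=0 → posterior Inverse-Gamma(11/4, 43/6)
obs 2: x=7 → posterior Inverse-Gamma(13/4, 91/6)
obs 3: x=2 → posterior Inverse-Gamma(15/4, 47/3)
obs 4: x=-7/2 → posterior Inverse-Gamma(17/4, 883/24)
obs 5: x=-1 → posterior Inverse-Gamma(19/4, 1075/24)
obs 6: x=-5/4 → posterior Inverse-Gamma(21/4, 5167/96)
obs 7: x=-5 → posterior Inverse-Gamma(23/4, 8239/96)
obs 8: x=8 → posterior Inverse-Gamma(25/4, 9439/96)
obs 9: x=3 → posterior Inverse-Gamma(27/4, 9439/96)
obs 10: x=7/4 → posterior Inverse-Gamma(29/4, 4757/48)
obs 11: x=2 → posterior Inverse-Gamma(31/4, 4781/48)
obs 12: x=-1/4 → posterior Inverse-Gamma(33/4, 10069/96)
obs 13: x=5/4 → posterior Inverse-Gamma(35/4, 1277/12)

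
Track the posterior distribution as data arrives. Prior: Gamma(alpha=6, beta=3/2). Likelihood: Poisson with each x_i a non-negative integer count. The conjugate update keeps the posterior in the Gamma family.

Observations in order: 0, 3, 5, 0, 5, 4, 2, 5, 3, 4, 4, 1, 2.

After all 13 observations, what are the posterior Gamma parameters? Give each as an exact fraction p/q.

obs 1: x=0 → posterior Gamma(6, 5/2)
obs 2: x=3 → posterior Gamma(9, 7/2)
obs 3: x=5 → posterior Gamma(14, 9/2)
obs 4: x=0 → posterior Gamma(14, 11/2)
obs 5: x=5 → posterior Gamma(19, 13/2)
obs 6: x=4 → posterior Gamma(23, 15/2)
obs 7: x=2 → posterior Gamma(25, 17/2)
obs 8: x=5 → posterior Gamma(30, 19/2)
obs 9: x=3 → posterior Gamma(33, 21/2)
obs 10: x=4 → posterior Gamma(37, 23/2)
obs 11: x=4 → posterior Gamma(41, 25/2)
obs 12: x=1 → posterior Gamma(42, 27/2)
obs 13: x=2 → posterior Gamma(44, 29/2)

alpha=44, beta=29/2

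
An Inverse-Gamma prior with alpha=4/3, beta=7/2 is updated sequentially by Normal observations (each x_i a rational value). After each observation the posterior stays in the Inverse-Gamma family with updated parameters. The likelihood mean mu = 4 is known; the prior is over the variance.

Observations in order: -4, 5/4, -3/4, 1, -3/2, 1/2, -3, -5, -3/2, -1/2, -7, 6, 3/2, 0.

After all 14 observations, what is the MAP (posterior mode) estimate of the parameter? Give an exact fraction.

1647/64

obs 1: x=-4 → posterior Inverse-Gamma(11/6, 71/2)
obs 2: x=5/4 → posterior Inverse-Gamma(7/3, 1257/32)
obs 3: x=-3/4 → posterior Inverse-Gamma(17/6, 809/16)
obs 4: x=1 → posterior Inverse-Gamma(10/3, 881/16)
obs 5: x=-3/2 → posterior Inverse-Gamma(23/6, 1123/16)
obs 6: x=1/2 → posterior Inverse-Gamma(13/3, 1221/16)
obs 7: x=-3 → posterior Inverse-Gamma(29/6, 1613/16)
obs 8: x=-5 → posterior Inverse-Gamma(16/3, 2261/16)
obs 9: x=-3/2 → posterior Inverse-Gamma(35/6, 2503/16)
obs 10: x=-1/2 → posterior Inverse-Gamma(19/3, 2665/16)
obs 11: x=-7 → posterior Inverse-Gamma(41/6, 3633/16)
obs 12: x=6 → posterior Inverse-Gamma(22/3, 3665/16)
obs 13: x=3/2 → posterior Inverse-Gamma(47/6, 3715/16)
obs 14: x=0 → posterior Inverse-Gamma(25/3, 3843/16)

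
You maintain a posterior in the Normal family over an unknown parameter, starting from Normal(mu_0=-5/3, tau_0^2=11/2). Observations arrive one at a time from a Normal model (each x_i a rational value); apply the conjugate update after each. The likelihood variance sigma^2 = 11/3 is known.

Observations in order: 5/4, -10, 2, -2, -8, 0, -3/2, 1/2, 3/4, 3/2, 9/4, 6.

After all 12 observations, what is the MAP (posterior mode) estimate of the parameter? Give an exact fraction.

obs 1: x=5/4 → posterior Normal(1/12, 11/5)
obs 2: x=-10 → posterior Normal(-355/96, 11/8)
obs 3: x=2 → posterior Normal(-283/132, 1)
obs 4: x=-2 → posterior Normal(-355/168, 11/14)
obs 5: x=-8 → posterior Normal(-643/204, 11/17)
obs 6: x=0 → posterior Normal(-643/240, 11/20)
obs 7: x=-3/2 → posterior Normal(-697/276, 11/23)
obs 8: x=1/2 → posterior Normal(-679/312, 11/26)
obs 9: x=3/4 → posterior Normal(-163/87, 11/29)
obs 10: x=3/2 → posterior Normal(-299/192, 11/32)
obs 11: x=9/4 → posterior Normal(-517/420, 11/35)
obs 12: x=6 → posterior Normal(-301/456, 11/38)

-301/456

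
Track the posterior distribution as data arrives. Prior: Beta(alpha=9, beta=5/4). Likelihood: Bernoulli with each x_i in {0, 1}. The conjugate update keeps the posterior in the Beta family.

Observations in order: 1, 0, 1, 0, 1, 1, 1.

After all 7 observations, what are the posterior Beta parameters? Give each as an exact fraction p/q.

obs 1: x=1 → posterior Beta(10, 5/4)
obs 2: x=0 → posterior Beta(10, 9/4)
obs 3: x=1 → posterior Beta(11, 9/4)
obs 4: x=0 → posterior Beta(11, 13/4)
obs 5: x=1 → posterior Beta(12, 13/4)
obs 6: x=1 → posterior Beta(13, 13/4)
obs 7: x=1 → posterior Beta(14, 13/4)

alpha=14, beta=13/4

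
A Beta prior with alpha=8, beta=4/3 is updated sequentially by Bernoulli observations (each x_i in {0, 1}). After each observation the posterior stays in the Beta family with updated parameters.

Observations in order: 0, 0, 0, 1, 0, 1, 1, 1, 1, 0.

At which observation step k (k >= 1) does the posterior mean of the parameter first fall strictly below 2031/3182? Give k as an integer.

obs 1: x=0 → posterior Beta(8, 7/3)
obs 2: x=0 → posterior Beta(8, 10/3)
obs 3: x=0 → posterior Beta(8, 13/3)
obs 4: x=1 → posterior Beta(9, 13/3)
obs 5: x=0 → posterior Beta(9, 16/3)
obs 6: x=1 → posterior Beta(10, 16/3)
obs 7: x=1 → posterior Beta(11, 16/3)
obs 8: x=1 → posterior Beta(12, 16/3)
obs 9: x=1 → posterior Beta(13, 16/3)
obs 10: x=0 → posterior Beta(13, 19/3)

k = 5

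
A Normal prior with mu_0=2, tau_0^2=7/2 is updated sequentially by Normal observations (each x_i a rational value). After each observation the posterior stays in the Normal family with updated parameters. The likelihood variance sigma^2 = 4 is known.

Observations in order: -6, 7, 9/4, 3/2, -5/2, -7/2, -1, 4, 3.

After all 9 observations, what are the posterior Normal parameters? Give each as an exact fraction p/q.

obs 1: x=-6 → posterior Normal(-26/15, 28/15)
obs 2: x=7 → posterior Normal(23/22, 14/11)
obs 3: x=9/4 → posterior Normal(155/116, 28/29)
obs 4: x=3/2 → posterior Normal(197/144, 7/9)
obs 5: x=-5/2 → posterior Normal(127/172, 28/43)
obs 6: x=-7/2 → posterior Normal(29/200, 14/25)
obs 7: x=-1 → posterior Normal(1/228, 28/57)
obs 8: x=4 → posterior Normal(113/256, 7/16)
obs 9: x=3 → posterior Normal(197/284, 28/71)

mu_0=197/284, tau_0^2=28/71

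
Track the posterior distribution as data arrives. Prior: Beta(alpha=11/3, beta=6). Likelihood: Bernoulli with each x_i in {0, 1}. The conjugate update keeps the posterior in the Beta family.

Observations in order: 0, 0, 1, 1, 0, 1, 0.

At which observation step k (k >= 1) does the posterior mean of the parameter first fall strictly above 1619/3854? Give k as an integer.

k = 6

obs 1: x=0 → posterior Beta(11/3, 7)
obs 2: x=0 → posterior Beta(11/3, 8)
obs 3: x=1 → posterior Beta(14/3, 8)
obs 4: x=1 → posterior Beta(17/3, 8)
obs 5: x=0 → posterior Beta(17/3, 9)
obs 6: x=1 → posterior Beta(20/3, 9)
obs 7: x=0 → posterior Beta(20/3, 10)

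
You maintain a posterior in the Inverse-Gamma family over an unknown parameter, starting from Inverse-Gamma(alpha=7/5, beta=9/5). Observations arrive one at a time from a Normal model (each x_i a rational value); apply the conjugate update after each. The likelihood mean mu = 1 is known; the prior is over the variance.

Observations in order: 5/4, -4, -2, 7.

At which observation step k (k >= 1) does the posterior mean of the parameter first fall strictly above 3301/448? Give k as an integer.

k = 2

obs 1: x=5/4 → posterior Inverse-Gamma(19/10, 293/160)
obs 2: x=-4 → posterior Inverse-Gamma(12/5, 2293/160)
obs 3: x=-2 → posterior Inverse-Gamma(29/10, 3013/160)
obs 4: x=7 → posterior Inverse-Gamma(17/5, 5893/160)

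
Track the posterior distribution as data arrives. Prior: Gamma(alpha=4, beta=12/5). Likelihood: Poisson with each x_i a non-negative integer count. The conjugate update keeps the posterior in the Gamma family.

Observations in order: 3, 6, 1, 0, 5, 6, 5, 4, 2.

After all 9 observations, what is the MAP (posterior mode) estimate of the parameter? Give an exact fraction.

obs 1: x=3 → posterior Gamma(7, 17/5)
obs 2: x=6 → posterior Gamma(13, 22/5)
obs 3: x=1 → posterior Gamma(14, 27/5)
obs 4: x=0 → posterior Gamma(14, 32/5)
obs 5: x=5 → posterior Gamma(19, 37/5)
obs 6: x=6 → posterior Gamma(25, 42/5)
obs 7: x=5 → posterior Gamma(30, 47/5)
obs 8: x=4 → posterior Gamma(34, 52/5)
obs 9: x=2 → posterior Gamma(36, 57/5)

175/57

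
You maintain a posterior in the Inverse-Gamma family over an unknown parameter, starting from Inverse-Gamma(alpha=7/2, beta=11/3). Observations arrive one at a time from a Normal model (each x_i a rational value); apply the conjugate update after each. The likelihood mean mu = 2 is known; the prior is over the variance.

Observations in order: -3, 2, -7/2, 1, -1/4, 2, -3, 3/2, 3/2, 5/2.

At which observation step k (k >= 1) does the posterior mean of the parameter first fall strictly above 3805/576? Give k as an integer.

k = 3

obs 1: x=-3 → posterior Inverse-Gamma(4, 97/6)
obs 2: x=2 → posterior Inverse-Gamma(9/2, 97/6)
obs 3: x=-7/2 → posterior Inverse-Gamma(5, 751/24)
obs 4: x=1 → posterior Inverse-Gamma(11/2, 763/24)
obs 5: x=-1/4 → posterior Inverse-Gamma(6, 3295/96)
obs 6: x=2 → posterior Inverse-Gamma(13/2, 3295/96)
obs 7: x=-3 → posterior Inverse-Gamma(7, 4495/96)
obs 8: x=3/2 → posterior Inverse-Gamma(15/2, 4507/96)
obs 9: x=3/2 → posterior Inverse-Gamma(8, 4519/96)
obs 10: x=5/2 → posterior Inverse-Gamma(17/2, 4531/96)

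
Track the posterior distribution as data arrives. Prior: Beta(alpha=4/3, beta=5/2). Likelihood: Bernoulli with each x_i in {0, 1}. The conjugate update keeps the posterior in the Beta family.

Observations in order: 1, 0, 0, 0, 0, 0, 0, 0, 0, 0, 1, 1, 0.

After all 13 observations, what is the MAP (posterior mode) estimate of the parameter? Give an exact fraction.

obs 1: x=1 → posterior Beta(7/3, 5/2)
obs 2: x=0 → posterior Beta(7/3, 7/2)
obs 3: x=0 → posterior Beta(7/3, 9/2)
obs 4: x=0 → posterior Beta(7/3, 11/2)
obs 5: x=0 → posterior Beta(7/3, 13/2)
obs 6: x=0 → posterior Beta(7/3, 15/2)
obs 7: x=0 → posterior Beta(7/3, 17/2)
obs 8: x=0 → posterior Beta(7/3, 19/2)
obs 9: x=0 → posterior Beta(7/3, 21/2)
obs 10: x=0 → posterior Beta(7/3, 23/2)
obs 11: x=1 → posterior Beta(10/3, 23/2)
obs 12: x=1 → posterior Beta(13/3, 23/2)
obs 13: x=0 → posterior Beta(13/3, 25/2)

20/89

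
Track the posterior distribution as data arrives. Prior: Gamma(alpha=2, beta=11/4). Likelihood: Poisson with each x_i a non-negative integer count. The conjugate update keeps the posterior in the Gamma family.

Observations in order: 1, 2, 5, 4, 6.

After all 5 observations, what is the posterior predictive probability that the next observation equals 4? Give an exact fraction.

43510528970554321242916884020493568/326260892630588011062145233154296875

obs 1: x=1 → posterior Gamma(3, 15/4)
obs 2: x=2 → posterior Gamma(5, 19/4)
obs 3: x=5 → posterior Gamma(10, 23/4)
obs 4: x=4 → posterior Gamma(14, 27/4)
obs 5: x=6 → posterior Gamma(20, 31/4)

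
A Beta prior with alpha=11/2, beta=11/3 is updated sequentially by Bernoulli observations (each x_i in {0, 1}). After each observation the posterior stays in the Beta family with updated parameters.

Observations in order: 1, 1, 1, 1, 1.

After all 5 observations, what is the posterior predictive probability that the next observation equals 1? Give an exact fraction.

obs 1: x=1 → posterior Beta(13/2, 11/3)
obs 2: x=1 → posterior Beta(15/2, 11/3)
obs 3: x=1 → posterior Beta(17/2, 11/3)
obs 4: x=1 → posterior Beta(19/2, 11/3)
obs 5: x=1 → posterior Beta(21/2, 11/3)

63/85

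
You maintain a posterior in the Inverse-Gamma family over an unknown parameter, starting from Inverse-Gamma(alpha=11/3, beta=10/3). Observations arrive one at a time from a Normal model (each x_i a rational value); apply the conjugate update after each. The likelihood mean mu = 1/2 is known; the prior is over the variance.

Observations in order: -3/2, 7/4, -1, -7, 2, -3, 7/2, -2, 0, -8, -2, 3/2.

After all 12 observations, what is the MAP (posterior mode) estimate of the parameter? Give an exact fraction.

8651/1024

obs 1: x=-3/2 → posterior Inverse-Gamma(25/6, 16/3)
obs 2: x=7/4 → posterior Inverse-Gamma(14/3, 587/96)
obs 3: x=-1 → posterior Inverse-Gamma(31/6, 695/96)
obs 4: x=-7 → posterior Inverse-Gamma(17/3, 3395/96)
obs 5: x=2 → posterior Inverse-Gamma(37/6, 3503/96)
obs 6: x=-3 → posterior Inverse-Gamma(20/3, 4091/96)
obs 7: x=7/2 → posterior Inverse-Gamma(43/6, 4523/96)
obs 8: x=-2 → posterior Inverse-Gamma(23/3, 4823/96)
obs 9: x=0 → posterior Inverse-Gamma(49/6, 4835/96)
obs 10: x=-8 → posterior Inverse-Gamma(26/3, 8303/96)
obs 11: x=-2 → posterior Inverse-Gamma(55/6, 8603/96)
obs 12: x=3/2 → posterior Inverse-Gamma(29/3, 8651/96)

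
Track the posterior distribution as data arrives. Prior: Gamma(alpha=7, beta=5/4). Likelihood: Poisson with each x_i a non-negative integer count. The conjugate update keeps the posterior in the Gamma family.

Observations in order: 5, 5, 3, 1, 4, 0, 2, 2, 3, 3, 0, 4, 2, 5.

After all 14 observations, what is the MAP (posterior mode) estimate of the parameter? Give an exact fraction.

180/61

obs 1: x=5 → posterior Gamma(12, 9/4)
obs 2: x=5 → posterior Gamma(17, 13/4)
obs 3: x=3 → posterior Gamma(20, 17/4)
obs 4: x=1 → posterior Gamma(21, 21/4)
obs 5: x=4 → posterior Gamma(25, 25/4)
obs 6: x=0 → posterior Gamma(25, 29/4)
obs 7: x=2 → posterior Gamma(27, 33/4)
obs 8: x=2 → posterior Gamma(29, 37/4)
obs 9: x=3 → posterior Gamma(32, 41/4)
obs 10: x=3 → posterior Gamma(35, 45/4)
obs 11: x=0 → posterior Gamma(35, 49/4)
obs 12: x=4 → posterior Gamma(39, 53/4)
obs 13: x=2 → posterior Gamma(41, 57/4)
obs 14: x=5 → posterior Gamma(46, 61/4)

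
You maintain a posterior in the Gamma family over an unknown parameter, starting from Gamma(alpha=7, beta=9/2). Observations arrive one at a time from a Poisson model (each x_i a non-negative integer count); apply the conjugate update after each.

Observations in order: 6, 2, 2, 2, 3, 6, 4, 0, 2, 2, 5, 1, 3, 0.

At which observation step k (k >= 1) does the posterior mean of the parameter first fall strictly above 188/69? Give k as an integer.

k = 7

obs 1: x=6 → posterior Gamma(13, 11/2)
obs 2: x=2 → posterior Gamma(15, 13/2)
obs 3: x=2 → posterior Gamma(17, 15/2)
obs 4: x=2 → posterior Gamma(19, 17/2)
obs 5: x=3 → posterior Gamma(22, 19/2)
obs 6: x=6 → posterior Gamma(28, 21/2)
obs 7: x=4 → posterior Gamma(32, 23/2)
obs 8: x=0 → posterior Gamma(32, 25/2)
obs 9: x=2 → posterior Gamma(34, 27/2)
obs 10: x=2 → posterior Gamma(36, 29/2)
obs 11: x=5 → posterior Gamma(41, 31/2)
obs 12: x=1 → posterior Gamma(42, 33/2)
obs 13: x=3 → posterior Gamma(45, 35/2)
obs 14: x=0 → posterior Gamma(45, 37/2)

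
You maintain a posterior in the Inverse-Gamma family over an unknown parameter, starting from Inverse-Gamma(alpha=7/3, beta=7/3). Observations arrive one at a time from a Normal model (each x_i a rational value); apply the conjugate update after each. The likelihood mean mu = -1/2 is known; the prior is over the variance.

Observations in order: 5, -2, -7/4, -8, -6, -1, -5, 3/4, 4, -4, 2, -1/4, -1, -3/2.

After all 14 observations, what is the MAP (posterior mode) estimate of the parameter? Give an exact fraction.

obs 1: x=5 → posterior Inverse-Gamma(17/6, 419/24)
obs 2: x=-2 → posterior Inverse-Gamma(10/3, 223/12)
obs 3: x=-7/4 → posterior Inverse-Gamma(23/6, 1859/96)
obs 4: x=-8 → posterior Inverse-Gamma(13/3, 4559/96)
obs 5: x=-6 → posterior Inverse-Gamma(29/6, 6011/96)
obs 6: x=-1 → posterior Inverse-Gamma(16/3, 6023/96)
obs 7: x=-5 → posterior Inverse-Gamma(35/6, 6995/96)
obs 8: x=3/4 → posterior Inverse-Gamma(19/3, 3535/48)
obs 9: x=4 → posterior Inverse-Gamma(41/6, 4021/48)
obs 10: x=-4 → posterior Inverse-Gamma(22/3, 4315/48)
obs 11: x=2 → posterior Inverse-Gamma(47/6, 4465/48)
obs 12: x=-1/4 → posterior Inverse-Gamma(25/3, 8933/96)
obs 13: x=-1 → posterior Inverse-Gamma(53/6, 8945/96)
obs 14: x=-3/2 → posterior Inverse-Gamma(28/3, 8993/96)

8993/992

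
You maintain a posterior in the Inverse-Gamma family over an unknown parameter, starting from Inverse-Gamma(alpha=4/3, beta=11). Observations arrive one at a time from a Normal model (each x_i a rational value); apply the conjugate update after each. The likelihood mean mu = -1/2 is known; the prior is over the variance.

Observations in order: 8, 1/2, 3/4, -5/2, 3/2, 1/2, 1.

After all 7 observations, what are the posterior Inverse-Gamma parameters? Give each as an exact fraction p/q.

obs 1: x=8 → posterior Inverse-Gamma(11/6, 377/8)
obs 2: x=1/2 → posterior Inverse-Gamma(7/3, 381/8)
obs 3: x=3/4 → posterior Inverse-Gamma(17/6, 1549/32)
obs 4: x=-5/2 → posterior Inverse-Gamma(10/3, 1613/32)
obs 5: x=3/2 → posterior Inverse-Gamma(23/6, 1677/32)
obs 6: x=1/2 → posterior Inverse-Gamma(13/3, 1693/32)
obs 7: x=1 → posterior Inverse-Gamma(29/6, 1729/32)

alpha=29/6, beta=1729/32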